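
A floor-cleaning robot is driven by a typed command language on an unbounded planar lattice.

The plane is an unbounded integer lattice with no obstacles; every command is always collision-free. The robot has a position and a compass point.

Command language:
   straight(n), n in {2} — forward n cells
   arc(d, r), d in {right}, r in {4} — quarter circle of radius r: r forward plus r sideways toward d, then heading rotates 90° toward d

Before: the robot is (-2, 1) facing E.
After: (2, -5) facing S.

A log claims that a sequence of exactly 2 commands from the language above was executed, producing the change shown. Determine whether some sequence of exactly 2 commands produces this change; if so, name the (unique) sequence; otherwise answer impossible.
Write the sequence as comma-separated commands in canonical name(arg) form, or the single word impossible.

arc(right, 4), straight(2)

key: running straight(2) before arc(right, 4) would end elsewhere — order is forced
t0: (-2, 1) facing E
1. arc(right, 4) → (2, -3) facing S
2. straight(2) → (2, -5) facing S
no other 2-command option fits: unique.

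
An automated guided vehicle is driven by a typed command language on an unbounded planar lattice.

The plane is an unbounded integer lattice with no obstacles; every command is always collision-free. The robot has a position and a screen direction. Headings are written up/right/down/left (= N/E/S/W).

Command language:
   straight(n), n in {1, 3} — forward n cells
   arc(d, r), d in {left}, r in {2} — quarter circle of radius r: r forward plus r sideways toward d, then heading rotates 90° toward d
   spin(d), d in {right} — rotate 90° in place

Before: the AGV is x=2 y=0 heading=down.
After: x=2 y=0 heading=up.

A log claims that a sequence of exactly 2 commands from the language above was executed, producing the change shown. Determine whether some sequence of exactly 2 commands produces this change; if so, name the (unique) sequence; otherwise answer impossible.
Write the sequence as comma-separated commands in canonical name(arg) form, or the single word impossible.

key: parked at (2,0) the whole time — nothing moves the robot
initial: x=2 y=0 heading=down
t=1 spin(right) ⇒ x=2 y=0 heading=left
t=2 spin(right) ⇒ x=2 y=0 heading=up
all 16 alternatives checked — unique.

spin(right), spin(right)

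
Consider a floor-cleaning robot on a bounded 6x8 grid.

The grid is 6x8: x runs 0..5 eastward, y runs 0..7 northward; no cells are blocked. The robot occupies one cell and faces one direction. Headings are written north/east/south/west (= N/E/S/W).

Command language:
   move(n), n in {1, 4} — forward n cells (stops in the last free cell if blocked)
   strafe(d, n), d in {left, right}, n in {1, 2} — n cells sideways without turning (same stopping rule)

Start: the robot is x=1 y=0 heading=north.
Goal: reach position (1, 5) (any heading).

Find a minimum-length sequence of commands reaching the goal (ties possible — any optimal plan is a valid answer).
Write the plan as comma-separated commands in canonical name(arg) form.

move(1), move(4)

from: x=1 y=0 heading=north
1. move(1) → x=1 y=1 heading=north
2. move(4) → x=1 y=5 heading=north
shorter routes all fall short; 2 is best.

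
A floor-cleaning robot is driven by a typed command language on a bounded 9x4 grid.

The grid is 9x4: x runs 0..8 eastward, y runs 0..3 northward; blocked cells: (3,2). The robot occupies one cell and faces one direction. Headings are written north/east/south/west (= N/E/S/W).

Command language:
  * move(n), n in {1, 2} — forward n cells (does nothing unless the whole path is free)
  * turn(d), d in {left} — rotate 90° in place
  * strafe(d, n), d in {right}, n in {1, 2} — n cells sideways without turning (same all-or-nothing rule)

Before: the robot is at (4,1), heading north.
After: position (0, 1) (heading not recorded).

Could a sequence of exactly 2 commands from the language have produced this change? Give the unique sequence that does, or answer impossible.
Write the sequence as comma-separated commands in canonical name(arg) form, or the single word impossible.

no 2-step route produces this change.

impossible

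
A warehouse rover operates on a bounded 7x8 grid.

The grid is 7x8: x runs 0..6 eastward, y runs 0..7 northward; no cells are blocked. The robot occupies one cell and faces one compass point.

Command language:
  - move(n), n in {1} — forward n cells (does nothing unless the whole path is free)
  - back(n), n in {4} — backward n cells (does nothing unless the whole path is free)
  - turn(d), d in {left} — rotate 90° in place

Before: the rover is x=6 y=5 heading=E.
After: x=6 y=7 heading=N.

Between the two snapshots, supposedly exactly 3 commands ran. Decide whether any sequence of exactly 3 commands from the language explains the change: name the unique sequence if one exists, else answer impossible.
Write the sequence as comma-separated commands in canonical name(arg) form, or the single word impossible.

turn(left), move(1), move(1)

key: cell and facing (now N) both changed — the 3 commands mix motion and turning
start: x=6 y=5 heading=E
[1] after turn(left): x=6 y=5 heading=N
[2] after move(1): x=6 y=6 heading=N
[3] after move(1): x=6 y=7 heading=N
all 27 alternatives checked — unique.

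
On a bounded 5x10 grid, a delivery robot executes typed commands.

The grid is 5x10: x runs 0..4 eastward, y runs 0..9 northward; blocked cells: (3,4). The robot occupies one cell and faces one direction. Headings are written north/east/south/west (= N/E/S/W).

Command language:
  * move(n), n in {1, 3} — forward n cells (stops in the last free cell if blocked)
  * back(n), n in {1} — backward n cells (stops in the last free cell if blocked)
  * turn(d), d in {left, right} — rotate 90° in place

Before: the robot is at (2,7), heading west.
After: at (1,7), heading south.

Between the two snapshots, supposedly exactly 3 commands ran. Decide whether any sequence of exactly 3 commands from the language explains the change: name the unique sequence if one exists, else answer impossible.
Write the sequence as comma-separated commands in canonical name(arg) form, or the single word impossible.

key: running turn(left) before move(3) would end elsewhere — order is forced
initial: at (2,7), heading west
1. move(3) → at (0,7), heading west
2. back(1) → at (1,7), heading west
3. turn(left) → at (1,7), heading south
uniquely the one of 125 3-step routes that fits.

move(3), back(1), turn(left)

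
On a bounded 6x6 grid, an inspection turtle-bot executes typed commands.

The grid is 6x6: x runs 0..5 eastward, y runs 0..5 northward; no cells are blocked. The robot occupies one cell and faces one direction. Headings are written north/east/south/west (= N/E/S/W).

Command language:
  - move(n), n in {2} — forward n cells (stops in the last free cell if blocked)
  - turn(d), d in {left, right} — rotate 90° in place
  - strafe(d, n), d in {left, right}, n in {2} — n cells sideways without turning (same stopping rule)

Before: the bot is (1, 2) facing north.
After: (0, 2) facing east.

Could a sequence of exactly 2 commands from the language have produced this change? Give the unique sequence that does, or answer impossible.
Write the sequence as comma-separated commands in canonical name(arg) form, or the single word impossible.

strafe(left, 2), turn(right)

key: order matters: swapping strafe(left, 2) and turn(right) lands elsewhere
t0: (1, 2) facing north
t=1 strafe(left, 2) ⇒ (0, 2) facing north
t=2 turn(right) ⇒ (0, 2) facing east
all 25 alternatives checked — unique.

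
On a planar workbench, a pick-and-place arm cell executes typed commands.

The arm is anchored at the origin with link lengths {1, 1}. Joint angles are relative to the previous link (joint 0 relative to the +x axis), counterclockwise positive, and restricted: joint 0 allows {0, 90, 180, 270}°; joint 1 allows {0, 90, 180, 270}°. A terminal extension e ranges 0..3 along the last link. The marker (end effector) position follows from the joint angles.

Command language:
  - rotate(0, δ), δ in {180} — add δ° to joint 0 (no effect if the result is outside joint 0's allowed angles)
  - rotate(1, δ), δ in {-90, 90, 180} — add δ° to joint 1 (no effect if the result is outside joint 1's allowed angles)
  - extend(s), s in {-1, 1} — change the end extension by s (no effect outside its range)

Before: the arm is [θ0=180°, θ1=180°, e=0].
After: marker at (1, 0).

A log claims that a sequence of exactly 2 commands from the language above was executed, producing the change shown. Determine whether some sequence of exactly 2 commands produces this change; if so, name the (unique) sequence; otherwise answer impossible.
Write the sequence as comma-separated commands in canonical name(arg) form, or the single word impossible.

key: running extend(1) before extend(-1) would end elsewhere — order is forced
from: [θ0=180°, θ1=180°, e=0]
[1] after extend(-1): [θ0=180°, θ1=180°, e=0]
[2] after extend(1): [θ0=180°, θ1=180°, e=1]
uniquely the one of 36 2-step routes that fits.

extend(-1), extend(1)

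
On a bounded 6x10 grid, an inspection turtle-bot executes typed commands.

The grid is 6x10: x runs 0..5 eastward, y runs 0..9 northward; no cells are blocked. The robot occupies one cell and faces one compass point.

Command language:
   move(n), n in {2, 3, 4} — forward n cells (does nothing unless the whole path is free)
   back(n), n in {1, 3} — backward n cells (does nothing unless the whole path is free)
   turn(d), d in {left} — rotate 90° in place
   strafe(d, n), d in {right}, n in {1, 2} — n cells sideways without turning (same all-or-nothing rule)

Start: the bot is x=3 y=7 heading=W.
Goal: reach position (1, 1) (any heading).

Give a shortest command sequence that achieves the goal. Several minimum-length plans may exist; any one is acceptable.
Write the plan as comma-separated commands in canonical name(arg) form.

initial: x=3 y=7 heading=W
[1] after turn(left): x=3 y=7 heading=S
[2] after move(3): x=3 y=4 heading=S
[3] after move(3): x=3 y=1 heading=S
[4] after strafe(right, 2): x=1 y=1 heading=S
shorter routes all fall short; 4 is best.

turn(left), move(3), move(3), strafe(right, 2)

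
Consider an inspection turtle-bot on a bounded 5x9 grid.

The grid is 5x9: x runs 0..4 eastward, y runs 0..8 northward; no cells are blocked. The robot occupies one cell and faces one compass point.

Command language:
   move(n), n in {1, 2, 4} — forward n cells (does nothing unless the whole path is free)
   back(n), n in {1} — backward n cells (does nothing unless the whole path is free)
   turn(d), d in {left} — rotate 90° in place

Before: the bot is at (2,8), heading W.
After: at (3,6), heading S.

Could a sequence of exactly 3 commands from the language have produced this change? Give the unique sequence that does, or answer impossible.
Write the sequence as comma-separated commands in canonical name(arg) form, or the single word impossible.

key: running move(2) before back(1) would end elsewhere — order is forced
t0: at (2,8), heading W
t=1 back(1) ⇒ at (3,8), heading W
t=2 turn(left) ⇒ at (3,8), heading S
t=3 move(2) ⇒ at (3,6), heading S
no other 3-command option fits: unique.

back(1), turn(left), move(2)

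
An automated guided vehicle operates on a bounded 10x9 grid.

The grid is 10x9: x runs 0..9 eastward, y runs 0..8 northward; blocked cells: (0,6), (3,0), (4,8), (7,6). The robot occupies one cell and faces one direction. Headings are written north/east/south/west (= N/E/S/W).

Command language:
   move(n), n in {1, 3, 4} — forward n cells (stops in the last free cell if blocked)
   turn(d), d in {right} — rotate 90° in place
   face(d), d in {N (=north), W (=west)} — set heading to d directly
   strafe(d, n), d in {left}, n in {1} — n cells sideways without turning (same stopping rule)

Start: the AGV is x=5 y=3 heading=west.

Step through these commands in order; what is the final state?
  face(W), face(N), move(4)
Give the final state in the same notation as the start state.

x=5 y=7 heading=north

from: x=5 y=3 heading=west
1. face(W) → x=5 y=3 heading=west
2. face(N) → x=5 y=3 heading=north
3. move(4) → x=5 y=7 heading=north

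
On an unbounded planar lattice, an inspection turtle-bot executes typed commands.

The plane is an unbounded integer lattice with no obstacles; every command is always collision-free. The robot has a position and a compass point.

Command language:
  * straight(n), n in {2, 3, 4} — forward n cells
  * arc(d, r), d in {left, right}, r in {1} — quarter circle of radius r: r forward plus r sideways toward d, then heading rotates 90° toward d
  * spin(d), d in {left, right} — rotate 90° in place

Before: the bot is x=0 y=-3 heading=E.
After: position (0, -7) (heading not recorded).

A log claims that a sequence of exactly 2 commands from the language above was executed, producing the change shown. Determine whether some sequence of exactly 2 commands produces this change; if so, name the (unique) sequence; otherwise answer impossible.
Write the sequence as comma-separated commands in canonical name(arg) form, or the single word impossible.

key: order matters: swapping spin(right) and straight(4) lands elsewhere
begin: x=0 y=-3 heading=E
t=1 spin(right) ⇒ x=0 y=-3 heading=S
t=2 straight(4) ⇒ x=0 y=-7 heading=S
uniquely the one of 49 2-step routes that fits.

spin(right), straight(4)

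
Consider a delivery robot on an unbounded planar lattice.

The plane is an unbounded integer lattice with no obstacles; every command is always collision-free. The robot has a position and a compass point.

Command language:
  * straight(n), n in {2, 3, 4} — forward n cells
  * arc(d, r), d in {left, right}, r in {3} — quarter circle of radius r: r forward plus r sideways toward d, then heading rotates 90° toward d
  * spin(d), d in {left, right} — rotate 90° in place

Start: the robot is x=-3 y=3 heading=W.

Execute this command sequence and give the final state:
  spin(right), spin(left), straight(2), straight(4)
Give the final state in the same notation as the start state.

begin: x=-3 y=3 heading=W
[1] after spin(right): x=-3 y=3 heading=N
[2] after spin(left): x=-3 y=3 heading=W
[3] after straight(2): x=-5 y=3 heading=W
[4] after straight(4): x=-9 y=3 heading=W

x=-9 y=3 heading=W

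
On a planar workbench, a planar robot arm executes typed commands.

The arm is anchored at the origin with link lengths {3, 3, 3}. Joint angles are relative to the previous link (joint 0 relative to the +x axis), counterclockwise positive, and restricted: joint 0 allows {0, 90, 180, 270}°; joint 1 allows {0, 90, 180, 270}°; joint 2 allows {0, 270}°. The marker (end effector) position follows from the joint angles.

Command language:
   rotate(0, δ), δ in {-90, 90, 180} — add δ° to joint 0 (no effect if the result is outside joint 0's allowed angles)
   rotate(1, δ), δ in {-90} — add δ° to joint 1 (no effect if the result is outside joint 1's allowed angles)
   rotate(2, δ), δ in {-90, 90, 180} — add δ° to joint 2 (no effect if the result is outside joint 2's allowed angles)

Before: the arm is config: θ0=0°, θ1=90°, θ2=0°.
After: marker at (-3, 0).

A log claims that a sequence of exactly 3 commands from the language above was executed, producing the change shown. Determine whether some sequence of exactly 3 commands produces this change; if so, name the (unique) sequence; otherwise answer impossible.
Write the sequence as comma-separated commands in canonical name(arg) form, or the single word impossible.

rotate(1, -90), rotate(1, -90), rotate(1, -90)

initial: config: θ0=0°, θ1=90°, θ2=0°
t=1 rotate(1, -90) ⇒ config: θ0=0°, θ1=0°, θ2=0°
t=2 rotate(1, -90) ⇒ config: θ0=0°, θ1=270°, θ2=0°
t=3 rotate(1, -90) ⇒ config: θ0=0°, θ1=180°, θ2=0°
all 343 alternatives checked — unique.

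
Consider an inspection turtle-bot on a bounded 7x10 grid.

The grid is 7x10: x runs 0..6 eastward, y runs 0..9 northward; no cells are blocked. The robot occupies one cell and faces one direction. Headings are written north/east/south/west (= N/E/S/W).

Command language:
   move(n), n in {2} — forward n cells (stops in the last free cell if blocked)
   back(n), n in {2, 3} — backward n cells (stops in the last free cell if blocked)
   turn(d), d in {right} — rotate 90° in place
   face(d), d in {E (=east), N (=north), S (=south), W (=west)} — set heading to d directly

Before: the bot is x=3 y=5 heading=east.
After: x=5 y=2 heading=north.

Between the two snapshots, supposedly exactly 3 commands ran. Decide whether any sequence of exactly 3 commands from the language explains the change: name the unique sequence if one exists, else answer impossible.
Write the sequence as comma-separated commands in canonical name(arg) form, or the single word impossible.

move(2), face(N), back(3)

key: running back(3) before move(2) would end elsewhere — order is forced
from: x=3 y=5 heading=east
step 1 (move(2)): x=5 y=5 heading=east
step 2 (face(N)): x=5 y=5 heading=north
step 3 (back(3)): x=5 y=2 heading=north
all 512 alternatives checked — unique.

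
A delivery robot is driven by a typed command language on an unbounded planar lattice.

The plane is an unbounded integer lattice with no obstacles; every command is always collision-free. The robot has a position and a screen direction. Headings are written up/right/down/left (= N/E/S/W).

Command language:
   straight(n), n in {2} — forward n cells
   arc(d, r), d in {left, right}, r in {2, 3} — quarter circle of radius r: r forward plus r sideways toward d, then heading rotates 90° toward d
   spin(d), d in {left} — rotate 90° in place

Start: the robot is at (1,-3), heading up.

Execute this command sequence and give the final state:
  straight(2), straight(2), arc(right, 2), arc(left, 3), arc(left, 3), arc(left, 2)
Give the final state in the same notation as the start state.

initial: at (1,-3), heading up
[1] after straight(2): at (1,-1), heading up
[2] after straight(2): at (1,1), heading up
[3] after arc(right, 2): at (3,3), heading right
[4] after arc(left, 3): at (6,6), heading up
[5] after arc(left, 3): at (3,9), heading left
[6] after arc(left, 2): at (1,7), heading down

at (1,7), heading down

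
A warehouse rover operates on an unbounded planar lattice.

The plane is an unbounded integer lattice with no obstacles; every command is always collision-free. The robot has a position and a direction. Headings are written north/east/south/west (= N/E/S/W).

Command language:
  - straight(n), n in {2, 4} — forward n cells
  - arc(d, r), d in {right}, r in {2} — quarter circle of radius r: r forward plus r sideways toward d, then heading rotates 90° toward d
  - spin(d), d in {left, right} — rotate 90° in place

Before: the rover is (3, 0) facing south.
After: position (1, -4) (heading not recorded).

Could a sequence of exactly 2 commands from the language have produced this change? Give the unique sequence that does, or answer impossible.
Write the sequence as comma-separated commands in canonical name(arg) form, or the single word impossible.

key: running arc(right, 2) before straight(2) would end elsewhere — order is forced
t0: (3, 0) facing south
step 1 (straight(2)): (3, -2) facing south
step 2 (arc(right, 2)): (1, -4) facing west
no other 2-command option fits: unique.

straight(2), arc(right, 2)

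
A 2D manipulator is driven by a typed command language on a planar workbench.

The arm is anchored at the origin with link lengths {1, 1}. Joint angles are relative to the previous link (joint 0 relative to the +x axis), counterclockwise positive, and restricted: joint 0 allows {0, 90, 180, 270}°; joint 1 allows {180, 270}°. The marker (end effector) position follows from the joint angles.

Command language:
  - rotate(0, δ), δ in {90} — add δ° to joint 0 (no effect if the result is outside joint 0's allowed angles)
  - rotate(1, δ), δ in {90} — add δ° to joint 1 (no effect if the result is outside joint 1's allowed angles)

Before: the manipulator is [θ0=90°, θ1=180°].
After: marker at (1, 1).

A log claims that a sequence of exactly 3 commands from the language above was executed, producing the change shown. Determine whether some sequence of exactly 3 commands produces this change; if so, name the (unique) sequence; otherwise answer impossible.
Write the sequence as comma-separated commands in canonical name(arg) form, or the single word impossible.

t0: [θ0=90°, θ1=180°]
t=1 rotate(1, 90) ⇒ [θ0=90°, θ1=270°]
t=2 rotate(1, 90) ⇒ [θ0=90°, θ1=270°]
t=3 rotate(1, 90) ⇒ [θ0=90°, θ1=270°]
no other 3-command option fits: unique.

rotate(1, 90), rotate(1, 90), rotate(1, 90)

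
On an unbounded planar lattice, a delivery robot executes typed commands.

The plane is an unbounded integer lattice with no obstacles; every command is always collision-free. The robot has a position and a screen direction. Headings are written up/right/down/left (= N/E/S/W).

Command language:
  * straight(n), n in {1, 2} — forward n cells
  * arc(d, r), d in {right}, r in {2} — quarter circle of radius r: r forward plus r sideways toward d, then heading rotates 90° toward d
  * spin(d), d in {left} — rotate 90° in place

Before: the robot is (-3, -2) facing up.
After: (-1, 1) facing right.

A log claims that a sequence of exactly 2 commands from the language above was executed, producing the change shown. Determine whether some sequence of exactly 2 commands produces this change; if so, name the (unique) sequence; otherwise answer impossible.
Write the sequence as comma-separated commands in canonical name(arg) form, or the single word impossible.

straight(1), arc(right, 2)

key: order matters: swapping straight(1) and arc(right, 2) lands elsewhere
start: (-3, -2) facing up
[1] after straight(1): (-3, -1) facing up
[2] after arc(right, 2): (-1, 1) facing right
no other 2-command option fits: unique.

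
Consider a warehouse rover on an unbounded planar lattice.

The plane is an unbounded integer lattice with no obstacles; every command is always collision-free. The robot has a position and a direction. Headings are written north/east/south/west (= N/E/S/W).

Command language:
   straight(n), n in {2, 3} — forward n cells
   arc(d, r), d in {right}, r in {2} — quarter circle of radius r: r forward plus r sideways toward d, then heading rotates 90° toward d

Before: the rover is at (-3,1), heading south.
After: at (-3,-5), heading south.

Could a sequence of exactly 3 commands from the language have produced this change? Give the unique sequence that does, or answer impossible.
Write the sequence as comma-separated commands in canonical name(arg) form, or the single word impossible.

straight(2), straight(2), straight(2)

key: heading stays S — no command in the sequence turns
t0: at (-3,1), heading south
step 1 (straight(2)): at (-3,-1), heading south
step 2 (straight(2)): at (-3,-3), heading south
step 3 (straight(2)): at (-3,-5), heading south
all 27 alternatives checked — unique.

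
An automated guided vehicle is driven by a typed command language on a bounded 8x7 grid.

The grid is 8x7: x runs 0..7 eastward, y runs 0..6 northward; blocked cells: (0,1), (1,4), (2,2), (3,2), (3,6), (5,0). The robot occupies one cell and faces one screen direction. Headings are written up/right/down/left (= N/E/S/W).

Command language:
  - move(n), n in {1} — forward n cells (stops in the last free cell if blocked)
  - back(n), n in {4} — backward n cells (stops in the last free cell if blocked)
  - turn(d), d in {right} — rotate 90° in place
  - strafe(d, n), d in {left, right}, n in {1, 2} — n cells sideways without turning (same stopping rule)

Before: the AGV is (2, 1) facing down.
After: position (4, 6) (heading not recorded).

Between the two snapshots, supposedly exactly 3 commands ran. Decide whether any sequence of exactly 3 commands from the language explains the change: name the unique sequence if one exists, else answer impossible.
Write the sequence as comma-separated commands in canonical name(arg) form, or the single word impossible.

key: the second back(4) runs into the grid edge before its full distance
begin: (2, 1) facing down
[1] after strafe(left, 2): (4, 1) facing down
[2] after back(4): (4, 5) facing down
[3] after back(4): (4, 6) facing down
all 343 alternatives checked — unique.

strafe(left, 2), back(4), back(4)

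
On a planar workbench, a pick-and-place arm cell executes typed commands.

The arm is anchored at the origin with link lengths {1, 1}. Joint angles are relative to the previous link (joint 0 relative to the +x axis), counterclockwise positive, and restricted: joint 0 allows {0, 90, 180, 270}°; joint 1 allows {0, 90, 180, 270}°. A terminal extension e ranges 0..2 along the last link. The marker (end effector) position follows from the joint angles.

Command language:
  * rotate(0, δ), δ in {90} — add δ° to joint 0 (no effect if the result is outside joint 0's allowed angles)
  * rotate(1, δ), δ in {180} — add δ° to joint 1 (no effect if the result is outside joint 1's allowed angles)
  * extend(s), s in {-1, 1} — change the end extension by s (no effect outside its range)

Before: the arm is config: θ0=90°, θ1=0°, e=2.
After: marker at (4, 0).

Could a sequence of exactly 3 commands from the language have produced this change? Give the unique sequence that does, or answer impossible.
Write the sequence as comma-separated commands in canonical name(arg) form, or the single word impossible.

initial: config: θ0=90°, θ1=0°, e=2
1. rotate(0, 90) → config: θ0=180°, θ1=0°, e=2
2. rotate(0, 90) → config: θ0=270°, θ1=0°, e=2
3. rotate(0, 90) → config: θ0=0°, θ1=0°, e=2
no other 3-command option fits: unique.

rotate(0, 90), rotate(0, 90), rotate(0, 90)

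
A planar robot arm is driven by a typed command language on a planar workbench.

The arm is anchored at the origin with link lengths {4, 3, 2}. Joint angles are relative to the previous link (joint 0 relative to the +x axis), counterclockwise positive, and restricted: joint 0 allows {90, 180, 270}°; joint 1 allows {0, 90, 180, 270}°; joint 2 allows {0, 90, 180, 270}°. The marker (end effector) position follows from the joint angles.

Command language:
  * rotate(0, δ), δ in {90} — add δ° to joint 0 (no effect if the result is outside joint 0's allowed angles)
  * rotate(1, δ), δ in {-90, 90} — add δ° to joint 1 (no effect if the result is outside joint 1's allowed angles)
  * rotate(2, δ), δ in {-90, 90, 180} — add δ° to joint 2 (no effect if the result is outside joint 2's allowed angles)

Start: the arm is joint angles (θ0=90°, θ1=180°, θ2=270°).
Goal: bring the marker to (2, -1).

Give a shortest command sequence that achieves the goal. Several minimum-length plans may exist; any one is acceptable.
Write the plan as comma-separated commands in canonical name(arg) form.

rotate(0, 90), rotate(0, 90)

begin: joint angles (θ0=90°, θ1=180°, θ2=270°)
[1] after rotate(0, 90): joint angles (θ0=180°, θ1=180°, θ2=270°)
[2] after rotate(0, 90): joint angles (θ0=270°, θ1=180°, θ2=270°)
shorter routes all fall short; 2 is best.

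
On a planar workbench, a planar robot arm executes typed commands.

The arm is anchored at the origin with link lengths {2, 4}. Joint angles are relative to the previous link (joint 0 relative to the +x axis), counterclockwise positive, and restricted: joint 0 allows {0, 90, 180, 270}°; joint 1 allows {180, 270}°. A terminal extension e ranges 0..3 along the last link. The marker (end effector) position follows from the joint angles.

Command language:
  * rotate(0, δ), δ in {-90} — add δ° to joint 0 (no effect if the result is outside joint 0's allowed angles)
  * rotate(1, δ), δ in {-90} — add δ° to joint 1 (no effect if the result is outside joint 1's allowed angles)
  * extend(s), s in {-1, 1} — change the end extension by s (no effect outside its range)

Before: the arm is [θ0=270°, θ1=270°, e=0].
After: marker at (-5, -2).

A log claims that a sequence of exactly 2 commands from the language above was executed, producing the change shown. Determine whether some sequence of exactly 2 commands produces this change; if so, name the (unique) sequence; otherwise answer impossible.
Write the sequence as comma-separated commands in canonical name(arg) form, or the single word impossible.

extend(-1), extend(1)

key: order matters: swapping extend(-1) and extend(1) lands elsewhere
t0: [θ0=270°, θ1=270°, e=0]
[1] after extend(-1): [θ0=270°, θ1=270°, e=0]
[2] after extend(1): [θ0=270°, θ1=270°, e=1]
no other 2-command option fits: unique.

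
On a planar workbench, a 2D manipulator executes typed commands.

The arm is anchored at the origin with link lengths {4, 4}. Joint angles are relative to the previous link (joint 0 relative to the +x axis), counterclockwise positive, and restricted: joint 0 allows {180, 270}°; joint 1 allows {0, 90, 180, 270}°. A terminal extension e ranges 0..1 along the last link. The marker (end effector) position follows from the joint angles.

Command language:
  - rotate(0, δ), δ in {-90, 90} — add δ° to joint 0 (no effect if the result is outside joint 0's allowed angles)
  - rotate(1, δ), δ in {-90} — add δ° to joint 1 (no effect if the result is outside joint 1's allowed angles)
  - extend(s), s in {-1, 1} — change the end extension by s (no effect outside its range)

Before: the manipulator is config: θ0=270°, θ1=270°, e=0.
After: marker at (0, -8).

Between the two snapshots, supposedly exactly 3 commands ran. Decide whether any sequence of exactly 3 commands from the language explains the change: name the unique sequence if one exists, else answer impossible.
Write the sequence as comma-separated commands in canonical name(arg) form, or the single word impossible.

initial: config: θ0=270°, θ1=270°, e=0
1. rotate(1, -90) → config: θ0=270°, θ1=180°, e=0
2. rotate(1, -90) → config: θ0=270°, θ1=90°, e=0
3. rotate(1, -90) → config: θ0=270°, θ1=0°, e=0
no rival 3-sequence matches.

rotate(1, -90), rotate(1, -90), rotate(1, -90)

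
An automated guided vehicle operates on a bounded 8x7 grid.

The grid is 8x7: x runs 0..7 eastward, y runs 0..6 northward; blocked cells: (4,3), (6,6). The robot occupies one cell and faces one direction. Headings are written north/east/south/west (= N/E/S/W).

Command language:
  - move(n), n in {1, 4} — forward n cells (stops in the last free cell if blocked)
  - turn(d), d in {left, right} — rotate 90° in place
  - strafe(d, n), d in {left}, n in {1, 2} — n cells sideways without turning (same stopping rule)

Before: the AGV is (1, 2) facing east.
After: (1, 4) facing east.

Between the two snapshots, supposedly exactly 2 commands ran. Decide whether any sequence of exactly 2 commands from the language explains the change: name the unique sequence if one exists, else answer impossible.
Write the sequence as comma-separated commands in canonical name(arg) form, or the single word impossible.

key: heading stays E — no command in the sequence turns
begin: (1, 2) facing east
t=1 strafe(left, 1) ⇒ (1, 3) facing east
t=2 strafe(left, 1) ⇒ (1, 4) facing east
no rival 2-sequence matches.

strafe(left, 1), strafe(left, 1)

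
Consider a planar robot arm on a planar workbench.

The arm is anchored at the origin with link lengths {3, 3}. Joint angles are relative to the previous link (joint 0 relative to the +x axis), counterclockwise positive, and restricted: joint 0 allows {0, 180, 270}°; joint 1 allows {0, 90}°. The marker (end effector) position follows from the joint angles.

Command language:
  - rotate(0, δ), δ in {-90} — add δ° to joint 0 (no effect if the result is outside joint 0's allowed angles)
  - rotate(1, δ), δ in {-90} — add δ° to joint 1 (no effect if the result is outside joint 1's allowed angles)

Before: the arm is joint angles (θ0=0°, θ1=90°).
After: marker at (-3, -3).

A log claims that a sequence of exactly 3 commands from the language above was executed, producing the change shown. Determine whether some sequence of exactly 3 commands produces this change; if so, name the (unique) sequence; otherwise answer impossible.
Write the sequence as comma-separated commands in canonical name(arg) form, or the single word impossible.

rotate(0, -90), rotate(0, -90), rotate(0, -90)

from: joint angles (θ0=0°, θ1=90°)
step 1 (rotate(0, -90)): joint angles (θ0=270°, θ1=90°)
step 2 (rotate(0, -90)): joint angles (θ0=180°, θ1=90°)
step 3 (rotate(0, -90)): joint angles (θ0=180°, θ1=90°)
no other 3-command option fits: unique.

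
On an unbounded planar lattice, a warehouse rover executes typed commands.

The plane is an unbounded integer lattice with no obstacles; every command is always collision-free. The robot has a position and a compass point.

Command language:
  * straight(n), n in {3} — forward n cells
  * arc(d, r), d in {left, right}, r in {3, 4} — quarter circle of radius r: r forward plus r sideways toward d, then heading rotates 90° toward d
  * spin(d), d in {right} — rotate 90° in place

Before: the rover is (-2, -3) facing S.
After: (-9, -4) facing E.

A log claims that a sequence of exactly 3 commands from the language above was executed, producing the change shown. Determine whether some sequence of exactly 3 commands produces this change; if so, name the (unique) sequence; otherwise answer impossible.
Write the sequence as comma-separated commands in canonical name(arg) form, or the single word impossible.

arc(right, 4), arc(right, 3), spin(right)

key: cell and facing (now E) both changed — the 3 commands mix motion and turning
start: (-2, -3) facing S
step 1 (arc(right, 4)): (-6, -7) facing W
step 2 (arc(right, 3)): (-9, -4) facing N
step 3 (spin(right)): (-9, -4) facing E
all 216 alternatives checked — unique.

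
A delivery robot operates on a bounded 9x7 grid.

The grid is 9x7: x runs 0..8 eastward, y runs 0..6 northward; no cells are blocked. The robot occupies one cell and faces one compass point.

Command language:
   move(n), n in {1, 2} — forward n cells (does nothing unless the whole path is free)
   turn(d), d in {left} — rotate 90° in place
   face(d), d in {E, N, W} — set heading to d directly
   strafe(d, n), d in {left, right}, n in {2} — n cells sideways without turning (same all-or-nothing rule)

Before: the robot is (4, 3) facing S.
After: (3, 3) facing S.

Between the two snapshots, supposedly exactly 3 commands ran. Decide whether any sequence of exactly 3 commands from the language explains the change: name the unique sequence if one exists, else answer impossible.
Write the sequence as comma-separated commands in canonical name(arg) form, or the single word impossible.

face(W), move(1), turn(left)

key: order matters: swapping face(W) and turn(left) lands elsewhere
from: (4, 3) facing S
[1] after face(W): (4, 3) facing W
[2] after move(1): (3, 3) facing W
[3] after turn(left): (3, 3) facing S
no other 3-command option fits: unique.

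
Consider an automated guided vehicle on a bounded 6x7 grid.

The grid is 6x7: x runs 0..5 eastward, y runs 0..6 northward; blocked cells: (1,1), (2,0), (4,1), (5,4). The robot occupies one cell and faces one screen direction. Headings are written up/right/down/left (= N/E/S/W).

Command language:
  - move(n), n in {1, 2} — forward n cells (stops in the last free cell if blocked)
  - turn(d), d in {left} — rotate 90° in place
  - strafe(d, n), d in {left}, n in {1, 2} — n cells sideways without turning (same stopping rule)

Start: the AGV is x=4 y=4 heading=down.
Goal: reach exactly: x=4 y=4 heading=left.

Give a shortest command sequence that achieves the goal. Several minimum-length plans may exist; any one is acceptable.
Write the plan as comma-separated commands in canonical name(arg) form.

t0: x=4 y=4 heading=down
t=1 turn(left) ⇒ x=4 y=4 heading=right
t=2 turn(left) ⇒ x=4 y=4 heading=up
t=3 turn(left) ⇒ x=4 y=4 heading=left
shorter routes all fall short; 3 is best.

turn(left), turn(left), turn(left)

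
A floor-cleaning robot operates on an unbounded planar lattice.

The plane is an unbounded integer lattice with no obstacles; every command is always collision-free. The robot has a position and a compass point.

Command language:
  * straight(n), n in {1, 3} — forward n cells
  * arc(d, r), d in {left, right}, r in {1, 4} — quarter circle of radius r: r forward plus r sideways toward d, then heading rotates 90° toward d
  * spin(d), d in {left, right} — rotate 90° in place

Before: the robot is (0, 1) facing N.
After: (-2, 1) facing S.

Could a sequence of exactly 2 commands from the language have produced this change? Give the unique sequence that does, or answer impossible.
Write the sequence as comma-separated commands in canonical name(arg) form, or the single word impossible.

arc(left, 1), arc(left, 1)

key: cell and facing (now S) both changed — the 2 commands mix motion and turning
t0: (0, 1) facing N
step 1 (arc(left, 1)): (-1, 2) facing W
step 2 (arc(left, 1)): (-2, 1) facing S
uniquely the one of 64 2-step routes that fits.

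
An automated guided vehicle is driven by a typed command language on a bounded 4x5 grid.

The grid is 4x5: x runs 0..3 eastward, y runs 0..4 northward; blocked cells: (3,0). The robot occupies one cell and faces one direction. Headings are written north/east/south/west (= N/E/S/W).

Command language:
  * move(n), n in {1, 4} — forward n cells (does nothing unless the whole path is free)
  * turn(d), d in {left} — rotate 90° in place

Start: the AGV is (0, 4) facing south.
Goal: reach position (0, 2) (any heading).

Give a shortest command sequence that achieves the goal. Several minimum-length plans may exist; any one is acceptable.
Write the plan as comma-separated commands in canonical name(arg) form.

move(1), move(1)

t0: (0, 4) facing south
[1] after move(1): (0, 3) facing south
[2] after move(1): (0, 2) facing south
shorter routes all fall short; 2 is best.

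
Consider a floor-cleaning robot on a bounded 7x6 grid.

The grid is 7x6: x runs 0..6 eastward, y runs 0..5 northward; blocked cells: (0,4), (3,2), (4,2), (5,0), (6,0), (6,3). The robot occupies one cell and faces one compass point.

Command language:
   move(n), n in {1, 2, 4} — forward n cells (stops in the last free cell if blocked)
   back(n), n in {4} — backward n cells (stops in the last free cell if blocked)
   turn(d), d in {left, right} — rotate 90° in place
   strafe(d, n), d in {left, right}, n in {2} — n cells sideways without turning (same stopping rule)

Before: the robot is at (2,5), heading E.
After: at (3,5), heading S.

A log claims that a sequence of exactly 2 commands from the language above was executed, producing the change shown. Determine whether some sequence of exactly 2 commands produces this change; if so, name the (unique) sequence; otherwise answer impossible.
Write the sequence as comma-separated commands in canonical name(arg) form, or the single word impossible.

key: running turn(right) before move(1) would end elsewhere — order is forced
begin: at (2,5), heading E
1. move(1) → at (3,5), heading E
2. turn(right) → at (3,5), heading S
uniquely the one of 64 2-step routes that fits.

move(1), turn(right)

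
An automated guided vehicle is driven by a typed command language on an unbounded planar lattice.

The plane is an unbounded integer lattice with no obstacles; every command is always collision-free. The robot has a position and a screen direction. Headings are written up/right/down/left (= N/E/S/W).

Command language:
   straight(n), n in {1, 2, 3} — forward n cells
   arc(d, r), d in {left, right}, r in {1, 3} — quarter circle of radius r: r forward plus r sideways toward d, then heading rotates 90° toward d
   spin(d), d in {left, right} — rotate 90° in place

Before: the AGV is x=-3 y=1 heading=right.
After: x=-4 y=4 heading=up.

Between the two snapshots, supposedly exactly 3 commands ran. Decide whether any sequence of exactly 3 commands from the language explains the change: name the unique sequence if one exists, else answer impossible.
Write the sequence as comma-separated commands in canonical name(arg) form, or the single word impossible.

key: running arc(right, 1) before arc(left, 1) would end elsewhere — order is forced
initial: x=-3 y=1 heading=right
t=1 arc(left, 1) ⇒ x=-2 y=2 heading=up
t=2 arc(left, 1) ⇒ x=-3 y=3 heading=left
t=3 arc(right, 1) ⇒ x=-4 y=4 heading=up
uniquely the one of 729 3-step routes that fits.

arc(left, 1), arc(left, 1), arc(right, 1)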